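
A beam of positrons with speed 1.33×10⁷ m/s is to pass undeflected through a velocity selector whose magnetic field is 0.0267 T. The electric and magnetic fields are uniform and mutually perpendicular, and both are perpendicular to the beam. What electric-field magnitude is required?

For straight-line motion qE = qvB, so E = vB.
E = 1.33×10⁷ × 0.0267 = 3.55×10⁵ V/m.

E = 3.55×10⁵ V/m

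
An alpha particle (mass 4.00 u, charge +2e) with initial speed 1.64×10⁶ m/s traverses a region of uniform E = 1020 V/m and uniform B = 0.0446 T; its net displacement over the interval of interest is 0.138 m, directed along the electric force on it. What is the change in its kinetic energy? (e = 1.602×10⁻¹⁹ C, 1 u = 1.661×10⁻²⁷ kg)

The magnetic force is always ⟂ v and does no work; only the electric force changes KE.
ΔKE = F_E · d = |q|E d = (3.204×10⁻¹⁹)(1020)(0.138) ≈ 4.51×10⁻¹⁷ J.

ΔKE ≈ 4.51×10⁻¹⁷ J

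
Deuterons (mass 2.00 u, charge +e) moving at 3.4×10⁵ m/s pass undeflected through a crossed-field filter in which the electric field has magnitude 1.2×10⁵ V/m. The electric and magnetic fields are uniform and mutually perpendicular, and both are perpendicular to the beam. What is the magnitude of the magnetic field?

B = 0.35 T

Balance of forces in the selector: qE = qvB ⇒ B = E/v.
B = 1.2×10⁵/3.4×10⁵ = 0.35 T.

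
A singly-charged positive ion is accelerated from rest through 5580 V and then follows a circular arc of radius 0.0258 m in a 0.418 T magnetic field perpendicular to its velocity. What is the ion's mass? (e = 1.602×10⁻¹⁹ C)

Combine |q|V = ½mv² and r = mv/(|q|B): eliminate v to get m = qB²r²/(2V).
m = (1.602×10⁻¹⁹)(0.418)²(0.0258)²/(2·5580) ≈ 1.67×10⁻²⁷ kg.

m ≈ 1.67×10⁻²⁷ kg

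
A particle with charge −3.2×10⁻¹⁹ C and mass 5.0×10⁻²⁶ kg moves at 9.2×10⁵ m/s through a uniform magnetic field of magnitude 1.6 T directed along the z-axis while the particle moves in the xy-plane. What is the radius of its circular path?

r ≈ 0.090 m

The magnetic force provides the centripetal force: |q|vB = mv²/r.
r = mv/(|q|B) = (5.0×10⁻²⁶)(9.2×10⁵)/((3.2×10⁻¹⁹)(1.6)) ≈ 0.090 m.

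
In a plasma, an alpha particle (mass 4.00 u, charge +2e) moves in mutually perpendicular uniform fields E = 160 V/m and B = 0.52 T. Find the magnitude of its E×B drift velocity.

The E×B drift speed is v_d = E/B.
v_d = 160/0.52 = 310 m/s.

v_d ≈ 310 m/s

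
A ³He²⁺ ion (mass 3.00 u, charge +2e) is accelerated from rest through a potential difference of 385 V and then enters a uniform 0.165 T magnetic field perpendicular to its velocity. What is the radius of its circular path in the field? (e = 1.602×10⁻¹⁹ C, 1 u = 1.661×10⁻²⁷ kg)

Acceleration: |q|V = ½mv² ⇒ v = √(2|q|V/m) = √(2·3.204×10⁻¹⁹·385/4.983×10⁻²⁷) ≈ 2.225×10⁵ m/s.
In the field: r = mv/(|q|B) = (4.983×10⁻²⁷)(2.225×10⁵)/((3.204×10⁻¹⁹)(0.165)) ≈ 0.0210 m.

r ≈ 0.0210 m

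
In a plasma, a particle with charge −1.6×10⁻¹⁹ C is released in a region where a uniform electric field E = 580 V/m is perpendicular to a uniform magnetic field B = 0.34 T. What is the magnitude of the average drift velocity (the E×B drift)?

v_d ≈ 1700 m/s

The steady drift has the magnetic force balancing the electric force, so v_d = E/B.
v_d = 580/0.34 = 1700 m/s.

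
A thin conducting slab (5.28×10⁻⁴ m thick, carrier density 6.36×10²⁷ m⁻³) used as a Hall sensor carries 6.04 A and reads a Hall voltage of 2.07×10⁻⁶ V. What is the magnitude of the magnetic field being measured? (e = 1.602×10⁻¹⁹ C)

B ≈ 0.184 T

From V_H = IB/(n e t), B = V_H n e t / I.
B = (2.07×10⁻⁶)(6.36×10²⁷)(1.602×10⁻¹⁹)(5.28×10⁻⁴)/6.04 ≈ 0.184 T.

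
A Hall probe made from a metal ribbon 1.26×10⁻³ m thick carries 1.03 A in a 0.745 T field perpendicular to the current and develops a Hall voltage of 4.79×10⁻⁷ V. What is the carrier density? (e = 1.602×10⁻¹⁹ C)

From V_H = IB/(n e t), n = IB/(V_H e t).
n = (1.03)(0.745)/((4.79×10⁻⁷)(1.602×10⁻¹⁹)(1.26×10⁻³)) ≈ 7.94×10²⁷ m⁻³.

n ≈ 7.94×10²⁷ m⁻³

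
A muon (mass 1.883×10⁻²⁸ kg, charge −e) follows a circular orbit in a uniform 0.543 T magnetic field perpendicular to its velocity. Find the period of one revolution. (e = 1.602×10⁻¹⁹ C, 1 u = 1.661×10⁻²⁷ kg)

T ≈ 1.36×10⁻⁸ s

The cyclotron period depends only on m, q, B: T = 2πm/(|q|B).
T = 2π(1.883×10⁻²⁸)/((1.602×10⁻¹⁹)(0.543)) ≈ 1.36×10⁻⁸ s.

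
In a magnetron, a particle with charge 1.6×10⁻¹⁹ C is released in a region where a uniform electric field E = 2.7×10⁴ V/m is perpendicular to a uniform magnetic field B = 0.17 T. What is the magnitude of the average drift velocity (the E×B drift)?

The steady drift has the magnetic force balancing the electric force, so v_d = E/B.
v_d = 2.7×10⁴/0.17 = 1.6×10⁵ m/s.

v_d ≈ 1.6×10⁵ m/s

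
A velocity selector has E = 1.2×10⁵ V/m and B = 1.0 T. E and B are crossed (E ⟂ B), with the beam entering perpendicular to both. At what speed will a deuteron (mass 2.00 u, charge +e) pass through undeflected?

For undeflected motion the electric and magnetic forces balance: qE = qvB.
v = E/B = 1.2×10⁵/1.0 = 1.2×10⁵ m/s.

v = 1.2×10⁵ m/s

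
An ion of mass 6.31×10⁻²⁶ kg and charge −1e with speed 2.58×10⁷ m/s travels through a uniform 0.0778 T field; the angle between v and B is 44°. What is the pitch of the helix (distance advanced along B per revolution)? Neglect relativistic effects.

v∥ = v cosθ = 2.58×10⁷·cos44° ≈ 1.856×10⁷ m/s.
T = 2πm/(|q|B) = 2π(6.31×10⁻²⁶)/((1.602×10⁻¹⁹)(0.0778)) ≈ 3.181×10⁻⁵ s.
pitch = v∥ T = (1.856×10⁷)(3.181×10⁻⁵) ≈ 590 m.

p ≈ 590 m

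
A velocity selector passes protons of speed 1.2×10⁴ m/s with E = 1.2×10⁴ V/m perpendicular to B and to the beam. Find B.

Balance of forces in the selector: qE = qvB ⇒ B = E/v.
B = 1.2×10⁴/1.2×10⁴ = 1.0 T.

B = 1.0 T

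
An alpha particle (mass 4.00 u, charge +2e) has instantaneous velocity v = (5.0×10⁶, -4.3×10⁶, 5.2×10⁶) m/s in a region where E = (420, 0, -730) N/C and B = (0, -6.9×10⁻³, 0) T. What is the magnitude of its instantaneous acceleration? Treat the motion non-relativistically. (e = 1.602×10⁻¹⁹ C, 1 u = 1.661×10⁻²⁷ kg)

|a| ≈ 2.44×10¹² m/s²

v×B = (3.59×10⁴, 0, -3.45×10⁴) N/C.
E + v×B = (3.63×10⁴, 0, -3.52×10⁴) N/C.
F = q(E + v×B) = (3.204×10⁻¹⁹ C)·(3.63×10⁴, 0, -3.52×10⁴) = (1.16×10⁻¹⁴, 0, -1.13×10⁻¹⁴) N.
|a| = |F|/m = 1.621×10⁻¹⁴/6.644×10⁻²⁷ ≈ 2.44×10¹² m/s².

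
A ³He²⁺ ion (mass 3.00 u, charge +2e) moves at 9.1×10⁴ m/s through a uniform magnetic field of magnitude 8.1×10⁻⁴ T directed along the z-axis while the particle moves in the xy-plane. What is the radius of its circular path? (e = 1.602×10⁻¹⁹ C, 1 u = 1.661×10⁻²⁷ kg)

r ≈ 1.7 m

The magnetic force provides the centripetal force: |q|vB = mv²/r.
r = mv/(|q|B) = (4.983×10⁻²⁷)(9.1×10⁴)/((3.204×10⁻¹⁹)(8.1×10⁻⁴)) ≈ 1.7 m.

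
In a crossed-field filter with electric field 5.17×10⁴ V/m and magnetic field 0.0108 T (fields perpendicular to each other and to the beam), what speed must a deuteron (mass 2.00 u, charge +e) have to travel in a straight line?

Zero net Lorentz force requires |qE| = |q v×B|, i.e. E = vB.
v = E/B = 5.17×10⁴/0.0108 = 4.79×10⁶ m/s.

v = 4.79×10⁶ m/s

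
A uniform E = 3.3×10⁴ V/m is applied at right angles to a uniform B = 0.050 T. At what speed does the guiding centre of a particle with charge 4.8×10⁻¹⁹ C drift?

v_d ≈ 6.6×10⁵ m/s

In crossed fields the guiding centre drifts at v_d = |E×B|/B² = E/B, independent of charge and mass.
v_d = 3.3×10⁴/0.050 = 6.6×10⁵ m/s.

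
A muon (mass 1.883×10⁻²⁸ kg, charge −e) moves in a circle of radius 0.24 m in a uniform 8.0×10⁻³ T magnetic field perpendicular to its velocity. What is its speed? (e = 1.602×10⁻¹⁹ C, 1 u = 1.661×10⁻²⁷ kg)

v ≈ 1.6×10⁶ m/s

From |q|vB = mv²/r, v = |q|Br/m.
v = (1.602×10⁻¹⁹)(8.0×10⁻³)(0.24)/1.883×10⁻²⁸ ≈ 1.6×10⁶ m/s.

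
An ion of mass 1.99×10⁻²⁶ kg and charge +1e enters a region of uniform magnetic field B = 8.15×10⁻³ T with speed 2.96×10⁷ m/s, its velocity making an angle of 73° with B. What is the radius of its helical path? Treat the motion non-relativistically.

v⊥ = v sinθ = 2.96×10⁷·sin73° ≈ 2.831×10⁷ m/s.
r = m v⊥/(|q|B) = (1.99×10⁻²⁶)(2.831×10⁷)/((1.602×10⁻¹⁹)(8.15×10⁻³)) ≈ 431 m.

r ≈ 431 m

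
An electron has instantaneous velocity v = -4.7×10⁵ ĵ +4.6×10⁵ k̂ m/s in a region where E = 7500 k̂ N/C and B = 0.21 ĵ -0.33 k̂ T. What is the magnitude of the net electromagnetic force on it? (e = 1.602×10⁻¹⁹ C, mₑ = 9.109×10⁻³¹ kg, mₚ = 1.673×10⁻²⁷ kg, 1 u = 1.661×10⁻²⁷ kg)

|F| ≈ 9.45×10⁻¹⁵ N

v×B = (5.85×10⁴, 0, 0) N/C.
E + v×B = (5.85×10⁴, 0, 7500) N/C.
F = q(E + v×B) = (−1.602×10⁻¹⁹ C)·(5.85×10⁴, 0, 7500) = (-9.37×10⁻¹⁵, 0, -1.20×10⁻¹⁵) N.
|F| = 9.45×10⁻¹⁵ N.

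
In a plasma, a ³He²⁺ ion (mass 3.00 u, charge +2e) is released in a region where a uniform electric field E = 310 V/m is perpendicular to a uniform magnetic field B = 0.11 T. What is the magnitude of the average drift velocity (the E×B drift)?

In crossed fields the guiding centre drifts at v_d = |E×B|/B² = E/B, independent of charge and mass.
v_d = 310/0.11 = 2800 m/s.

v_d ≈ 2800 m/s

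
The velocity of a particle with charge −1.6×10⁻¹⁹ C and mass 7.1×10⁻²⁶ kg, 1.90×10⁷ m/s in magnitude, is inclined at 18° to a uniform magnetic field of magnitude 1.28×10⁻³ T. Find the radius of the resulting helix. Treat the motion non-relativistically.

v⊥ = v sinθ = 1.90×10⁷·sin18° ≈ 5.871×10⁶ m/s.
r = m v⊥/(|q|B) = (7.1×10⁻²⁶)(5.871×10⁶)/((1.6×10⁻¹⁹)(1.28×10⁻³)) ≈ 2040 m.

r ≈ 2040 m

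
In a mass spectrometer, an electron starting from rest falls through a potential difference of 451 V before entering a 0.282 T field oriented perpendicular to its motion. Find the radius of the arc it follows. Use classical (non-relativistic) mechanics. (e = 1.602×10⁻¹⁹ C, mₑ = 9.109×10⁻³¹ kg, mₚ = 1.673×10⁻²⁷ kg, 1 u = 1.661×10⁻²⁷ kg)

Acceleration: |q|V = ½mv² ⇒ v = √(2|q|V/m) = √(2·1.602×10⁻¹⁹·451/9.109×10⁻³¹) ≈ 1.260×10⁷ m/s.
In the field: r = mv/(|q|B) = (9.109×10⁻³¹)(1.260×10⁷)/((1.602×10⁻¹⁹)(0.282)) ≈ 2.54×10⁻⁴ m.

r ≈ 2.54×10⁻⁴ m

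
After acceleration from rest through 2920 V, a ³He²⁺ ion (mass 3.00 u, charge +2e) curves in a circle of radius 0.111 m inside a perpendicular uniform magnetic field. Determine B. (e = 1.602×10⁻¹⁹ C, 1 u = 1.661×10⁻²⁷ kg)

v = √(2|q|V/m) = √(2·3.204×10⁻¹⁹·2920/4.983×10⁻²⁷) ≈ 6.128×10⁵ m/s.
B = mv/(|q|r) = (4.983×10⁻²⁷)(6.128×10⁵)/((3.204×10⁻¹⁹)(0.111)) ≈ 0.0859 T.

B ≈ 0.0859 T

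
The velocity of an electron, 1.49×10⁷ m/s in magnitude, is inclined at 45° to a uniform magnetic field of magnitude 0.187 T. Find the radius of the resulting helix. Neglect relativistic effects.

v⊥ = v sinθ = 1.49×10⁷·sin45° ≈ 1.054×10⁷ m/s.
r = m v⊥/(|q|B) = (9.109×10⁻³¹)(1.054×10⁷)/((1.602×10⁻¹⁹)(0.187)) ≈ 3.20×10⁻⁴ m.

r ≈ 3.20×10⁻⁴ m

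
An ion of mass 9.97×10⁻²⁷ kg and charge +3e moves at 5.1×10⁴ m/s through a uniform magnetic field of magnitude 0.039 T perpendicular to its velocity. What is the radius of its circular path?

The magnetic force provides the centripetal force: |q|vB = mv²/r.
r = mv/(|q|B) = (9.97×10⁻²⁷)(5.1×10⁴)/((4.806×10⁻¹⁹)(0.039)) ≈ 0.027 m.

r ≈ 0.027 m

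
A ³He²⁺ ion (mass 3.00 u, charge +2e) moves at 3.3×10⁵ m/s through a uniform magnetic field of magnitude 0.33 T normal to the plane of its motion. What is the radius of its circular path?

The magnetic force provides the centripetal force: |q|vB = mv²/r.
r = mv/(|q|B) = (4.983×10⁻²⁷)(3.3×10⁵)/((3.204×10⁻¹⁹)(0.33)) ≈ 0.016 m.

r ≈ 0.016 m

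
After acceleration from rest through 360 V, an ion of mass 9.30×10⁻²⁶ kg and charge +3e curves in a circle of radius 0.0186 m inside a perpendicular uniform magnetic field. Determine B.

B ≈ 0.635 T

v = √(2|q|V/m) = √(2·4.806×10⁻¹⁹·360/9.30×10⁻²⁶) ≈ 6.100×10⁴ m/s.
B = mv/(|q|r) = (9.30×10⁻²⁶)(6.100×10⁴)/((4.806×10⁻¹⁹)(0.0186)) ≈ 0.635 T.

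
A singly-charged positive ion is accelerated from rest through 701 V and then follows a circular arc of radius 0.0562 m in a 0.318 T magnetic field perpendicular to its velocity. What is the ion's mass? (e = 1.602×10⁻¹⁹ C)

Combine |q|V = ½mv² and r = mv/(|q|B): eliminate v to get m = qB²r²/(2V).
m = (1.602×10⁻¹⁹)(0.318)²(0.0562)²/(2·701) ≈ 3.65×10⁻²⁶ kg.

m ≈ 3.65×10⁻²⁶ kg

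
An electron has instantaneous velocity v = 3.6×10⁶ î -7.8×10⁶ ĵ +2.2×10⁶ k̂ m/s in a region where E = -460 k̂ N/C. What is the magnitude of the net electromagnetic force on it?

Only an electric field acts, so F = qE = (−1.602×10⁻¹⁹ C)·(0, 0, -460) = (0, 0, 7.37×10⁻¹⁷) N.
|F| = 7.37×10⁻¹⁷ N.

|F| ≈ 7.37×10⁻¹⁷ N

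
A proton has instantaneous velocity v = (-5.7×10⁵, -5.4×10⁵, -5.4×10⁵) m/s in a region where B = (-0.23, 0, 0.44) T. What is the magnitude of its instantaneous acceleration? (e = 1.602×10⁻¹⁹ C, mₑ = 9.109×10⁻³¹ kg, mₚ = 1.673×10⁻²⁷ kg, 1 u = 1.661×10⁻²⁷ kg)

v×B = (-2.38×10⁵, 3.75×10⁵, -1.24×10⁵) N/C.
F = q v×B = (1.602×10⁻¹⁹ C)·(-2.38×10⁵, 3.75×10⁵, -1.24×10⁵) = (-3.81×10⁻¹⁴, 6.01×10⁻¹⁴, -1.99×10⁻¹⁴) N.
|a| = |F|/m = 7.385×10⁻¹⁴/1.673×10⁻²⁷ ≈ 4.41×10¹³ m/s².

|a| ≈ 4.41×10¹³ m/s²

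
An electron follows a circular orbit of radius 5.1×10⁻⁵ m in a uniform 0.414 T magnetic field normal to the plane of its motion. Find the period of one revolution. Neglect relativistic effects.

T ≈ 8.63×10⁻¹¹ s

The cyclotron period depends only on m, q, B: T = 2πm/(|q|B).
T = 2π(9.109×10⁻³¹)/((1.602×10⁻¹⁹)(0.414)) ≈ 8.63×10⁻¹¹ s.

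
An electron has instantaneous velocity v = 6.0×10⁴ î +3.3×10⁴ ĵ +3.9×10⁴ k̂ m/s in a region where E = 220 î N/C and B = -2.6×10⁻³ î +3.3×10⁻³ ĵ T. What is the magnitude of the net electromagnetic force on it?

|F| ≈ 5.04×10⁻¹⁷ N

v×B = (-129, -101, 284) N/C.
E + v×B = (91.3, -101, 284) N/C.
F = q(E + v×B) = (−1.602×10⁻¹⁹ C)·(91.3, -101, 284) = (-1.46×10⁻¹⁷, 1.62×10⁻¹⁷, -4.55×10⁻¹⁷) N.
|F| = 5.04×10⁻¹⁷ N.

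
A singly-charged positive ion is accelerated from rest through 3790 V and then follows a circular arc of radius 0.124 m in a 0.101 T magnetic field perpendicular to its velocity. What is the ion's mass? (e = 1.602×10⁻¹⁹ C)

m ≈ 3.31×10⁻²⁷ kg

Combine |q|V = ½mv² and r = mv/(|q|B): eliminate v to get m = qB²r²/(2V).
m = (1.602×10⁻¹⁹)(0.101)²(0.124)²/(2·3790) ≈ 3.31×10⁻²⁷ kg.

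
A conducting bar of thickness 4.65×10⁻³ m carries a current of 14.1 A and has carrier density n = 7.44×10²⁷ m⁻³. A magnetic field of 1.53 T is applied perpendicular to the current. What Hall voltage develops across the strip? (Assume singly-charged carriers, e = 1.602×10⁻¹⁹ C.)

V_H = IB/(n e t).
V_H = (14.1)(1.53)/((7.44×10²⁷)(1.602×10⁻¹⁹)(4.65×10⁻³)) ≈ 3.89×10⁻⁶ V.

V_H ≈ 3.89×10⁻⁶ V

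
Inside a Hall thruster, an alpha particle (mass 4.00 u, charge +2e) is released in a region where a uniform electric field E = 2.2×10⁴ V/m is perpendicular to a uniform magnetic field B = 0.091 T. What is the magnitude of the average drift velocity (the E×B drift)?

v_d ≈ 2.4×10⁵ m/s

In crossed fields the guiding centre drifts at v_d = |E×B|/B² = E/B, independent of charge and mass.
v_d = 2.2×10⁴/0.091 = 2.4×10⁵ m/s.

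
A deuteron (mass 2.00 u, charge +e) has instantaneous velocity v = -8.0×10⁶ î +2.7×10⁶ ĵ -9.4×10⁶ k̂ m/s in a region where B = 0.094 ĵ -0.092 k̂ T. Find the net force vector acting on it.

F ≈ (1.02×10⁻¹³, -1.18×10⁻¹³, -1.20×10⁻¹³) N

v×B = (6.35×10⁵, -7.36×10⁵, -7.52×10⁵) N/C.
F = q v×B = (1.602×10⁻¹⁹ C)·(6.35×10⁵, -7.36×10⁵, -7.52×10⁵) = (1.02×10⁻¹³, -1.18×10⁻¹³, -1.20×10⁻¹³) N.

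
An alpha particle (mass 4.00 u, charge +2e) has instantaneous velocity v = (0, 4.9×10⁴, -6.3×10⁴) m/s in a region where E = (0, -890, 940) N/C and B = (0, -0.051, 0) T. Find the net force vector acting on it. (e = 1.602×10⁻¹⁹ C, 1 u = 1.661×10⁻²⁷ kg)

F ≈ (-1.03×10⁻¹⁵, -2.85×10⁻¹⁶, 3.01×10⁻¹⁶) N

v×B = (-3210, 0, 0) N/C.
E + v×B = (-3210, -890, 940) N/C.
F = q(E + v×B) = (3.204×10⁻¹⁹ C)·(-3210, -890, 940) = (-1.03×10⁻¹⁵, -2.85×10⁻¹⁶, 3.01×10⁻¹⁶) N.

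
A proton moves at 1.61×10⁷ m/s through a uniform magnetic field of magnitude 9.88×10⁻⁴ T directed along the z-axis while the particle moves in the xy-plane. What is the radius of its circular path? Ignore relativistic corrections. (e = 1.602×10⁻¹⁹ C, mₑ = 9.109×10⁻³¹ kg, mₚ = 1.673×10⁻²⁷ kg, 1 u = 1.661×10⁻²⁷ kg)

The magnetic force provides the centripetal force: |q|vB = mv²/r.
r = mv/(|q|B) = (1.673×10⁻²⁷)(1.61×10⁷)/((1.602×10⁻¹⁹)(9.88×10⁻⁴)) ≈ 170 m.

r ≈ 170 m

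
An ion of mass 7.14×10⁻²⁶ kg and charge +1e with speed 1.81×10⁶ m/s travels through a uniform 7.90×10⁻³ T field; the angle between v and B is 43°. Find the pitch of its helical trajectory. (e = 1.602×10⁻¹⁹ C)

p ≈ 469 m

v∥ = v cosθ = 1.81×10⁶·cos43° ≈ 1.324×10⁶ m/s.
T = 2πm/(|q|B) = 2π(7.14×10⁻²⁶)/((1.602×10⁻¹⁹)(7.90×10⁻³)) ≈ 3.545×10⁻⁴ s.
pitch = v∥ T = (1.324×10⁶)(3.545×10⁻⁴) ≈ 469 m.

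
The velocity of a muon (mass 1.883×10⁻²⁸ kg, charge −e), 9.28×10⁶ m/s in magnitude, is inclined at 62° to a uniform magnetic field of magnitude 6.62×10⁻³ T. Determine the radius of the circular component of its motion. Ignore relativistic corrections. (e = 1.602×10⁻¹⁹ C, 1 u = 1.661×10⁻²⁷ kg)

r ≈ 1.45 m

v⊥ = v sinθ = 9.28×10⁶·sin62° ≈ 8.194×10⁶ m/s.
r = m v⊥/(|q|B) = (1.883×10⁻²⁸)(8.194×10⁶)/((1.602×10⁻¹⁹)(6.62×10⁻³)) ≈ 1.45 m.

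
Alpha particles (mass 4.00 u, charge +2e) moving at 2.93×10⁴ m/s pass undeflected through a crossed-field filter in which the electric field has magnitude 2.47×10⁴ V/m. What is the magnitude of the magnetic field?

B = 0.843 T

Balance of forces in the selector: qE = qvB ⇒ B = E/v.
B = 2.47×10⁴/2.93×10⁴ = 0.843 T.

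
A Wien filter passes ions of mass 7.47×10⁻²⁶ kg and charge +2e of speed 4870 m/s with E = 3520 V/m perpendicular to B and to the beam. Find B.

Balance of forces in the selector: qE = qvB ⇒ B = E/v.
B = 3520/4870 = 0.723 T.

B = 0.723 T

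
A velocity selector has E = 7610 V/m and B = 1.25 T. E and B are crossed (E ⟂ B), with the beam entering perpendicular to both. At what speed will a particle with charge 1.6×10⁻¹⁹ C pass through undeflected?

v = 6090 m/s

Straight-line motion ⇒ electric and magnetic forces cancel, so E = vB.
v = E/B = 7610/1.25 = 6090 m/s.
The result is independent of the particle's charge and mass.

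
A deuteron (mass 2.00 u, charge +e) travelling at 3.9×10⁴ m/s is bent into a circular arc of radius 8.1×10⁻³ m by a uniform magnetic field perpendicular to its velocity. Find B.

From |q|vB = mv²/r, B = mv/(|q|r).
B = (3.322×10⁻²⁷)(3.9×10⁴)/((1.602×10⁻¹⁹)(8.1×10⁻³)) ≈ 0.10 T.

B ≈ 0.10 T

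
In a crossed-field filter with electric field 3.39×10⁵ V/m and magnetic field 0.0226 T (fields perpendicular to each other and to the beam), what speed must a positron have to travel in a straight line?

Straight-line motion ⇒ electric and magnetic forces cancel, so E = vB.
v = E/B = 3.39×10⁵/0.0226 = 1.50×10⁷ m/s.
The result is independent of the particle's charge and mass.

v = 1.50×10⁷ m/s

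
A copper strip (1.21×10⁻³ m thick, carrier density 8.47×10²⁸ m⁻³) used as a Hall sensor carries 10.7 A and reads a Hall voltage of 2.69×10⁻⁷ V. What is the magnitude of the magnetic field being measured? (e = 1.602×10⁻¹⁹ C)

B ≈ 0.413 T

From V_H = IB/(n e t), B = V_H n e t / I.
B = (2.69×10⁻⁷)(8.47×10²⁸)(1.602×10⁻¹⁹)(1.21×10⁻³)/10.7 ≈ 0.413 T.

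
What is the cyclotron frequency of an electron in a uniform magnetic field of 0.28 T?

f ≈ 7.8×10⁹ Hz

f = |q|B/(2πm).
f = (1.602×10⁻¹⁹)(0.28)/(2π·9.109×10⁻³¹) ≈ 7.8×10⁹ Hz.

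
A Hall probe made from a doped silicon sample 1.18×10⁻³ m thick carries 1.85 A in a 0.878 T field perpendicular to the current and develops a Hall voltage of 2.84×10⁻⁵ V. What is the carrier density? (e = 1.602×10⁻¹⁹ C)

From V_H = IB/(n e t), n = IB/(V_H e t).
n = (1.85)(0.878)/((2.84×10⁻⁵)(1.602×10⁻¹⁹)(1.18×10⁻³)) ≈ 3.03×10²⁶ m⁻³.

n ≈ 3.03×10²⁶ m⁻³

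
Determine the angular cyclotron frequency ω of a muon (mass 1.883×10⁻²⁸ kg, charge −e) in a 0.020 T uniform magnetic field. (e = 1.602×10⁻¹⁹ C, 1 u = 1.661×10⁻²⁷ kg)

ω ≈ 1.7×10⁷ rad/s

ω = |q|B/m.
ω = (1.602×10⁻¹⁹)(0.020)/1.883×10⁻²⁸ ≈ 1.7×10⁷ rad/s.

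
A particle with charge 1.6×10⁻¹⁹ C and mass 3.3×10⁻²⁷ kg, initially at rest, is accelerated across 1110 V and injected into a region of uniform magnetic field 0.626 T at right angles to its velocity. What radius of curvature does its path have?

Acceleration: |q|V = ½mv² ⇒ v = √(2|q|V/m) = √(2·1.6×10⁻¹⁹·1110/3.3×10⁻²⁷) ≈ 3.281×10⁵ m/s.
In the field: r = mv/(|q|B) = (3.3×10⁻²⁷)(3.281×10⁵)/((1.6×10⁻¹⁹)(0.626)) ≈ 0.0108 m.

r ≈ 0.0108 m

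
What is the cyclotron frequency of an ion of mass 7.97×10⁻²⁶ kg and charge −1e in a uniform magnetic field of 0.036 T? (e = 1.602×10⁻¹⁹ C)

f = |q|B/(2πm).
f = (1.602×10⁻¹⁹)(0.036)/(2π·7.97×10⁻²⁶) ≈ 1.2×10⁴ Hz.

f ≈ 1.2×10⁴ Hz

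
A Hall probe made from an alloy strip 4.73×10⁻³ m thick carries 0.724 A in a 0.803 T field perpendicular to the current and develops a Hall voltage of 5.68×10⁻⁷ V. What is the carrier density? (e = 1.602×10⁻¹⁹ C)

n ≈ 1.35×10²⁷ m⁻³

From V_H = IB/(n e t), n = IB/(V_H e t).
n = (0.724)(0.803)/((5.68×10⁻⁷)(1.602×10⁻¹⁹)(4.73×10⁻³)) ≈ 1.35×10²⁷ m⁻³.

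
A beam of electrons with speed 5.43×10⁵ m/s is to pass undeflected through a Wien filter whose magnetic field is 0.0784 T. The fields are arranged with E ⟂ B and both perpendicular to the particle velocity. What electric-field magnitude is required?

E = 4.26×10⁴ V/m

For straight-line motion qE = qvB, so E = vB.
E = 5.43×10⁵ × 0.0784 = 4.26×10⁴ V/m.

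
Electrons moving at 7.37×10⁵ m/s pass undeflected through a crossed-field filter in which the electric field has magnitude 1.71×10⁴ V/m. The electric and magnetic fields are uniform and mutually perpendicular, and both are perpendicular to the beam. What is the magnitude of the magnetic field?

Balance of forces in the selector: qE = qvB ⇒ B = E/v.
B = 1.71×10⁴/7.37×10⁵ = 0.0232 T.

B = 0.0232 T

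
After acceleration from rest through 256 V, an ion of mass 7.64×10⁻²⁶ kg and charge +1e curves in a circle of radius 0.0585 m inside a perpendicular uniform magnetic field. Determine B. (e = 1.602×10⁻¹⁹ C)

v = √(2|q|V/m) = √(2·1.602×10⁻¹⁹·256/7.64×10⁻²⁶) ≈ 3.277×10⁴ m/s.
B = mv/(|q|r) = (7.64×10⁻²⁶)(3.277×10⁴)/((1.602×10⁻¹⁹)(0.0585)) ≈ 0.267 T.

B ≈ 0.267 T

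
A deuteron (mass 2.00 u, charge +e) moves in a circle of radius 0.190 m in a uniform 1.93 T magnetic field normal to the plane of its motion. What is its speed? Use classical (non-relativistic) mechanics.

v ≈ 1.77×10⁷ m/s

From |q|vB = mv²/r, v = |q|Br/m.
v = (1.602×10⁻¹⁹)(1.93)(0.190)/3.322×10⁻²⁷ ≈ 1.77×10⁷ m/s.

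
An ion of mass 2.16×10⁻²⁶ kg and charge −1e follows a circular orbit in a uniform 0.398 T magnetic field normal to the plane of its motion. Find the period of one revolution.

The cyclotron period depends only on m, q, B: T = 2πm/(|q|B).
T = 2π(2.16×10⁻²⁶)/((1.602×10⁻¹⁹)(0.398)) ≈ 2.13×10⁻⁶ s.

T ≈ 2.13×10⁻⁶ s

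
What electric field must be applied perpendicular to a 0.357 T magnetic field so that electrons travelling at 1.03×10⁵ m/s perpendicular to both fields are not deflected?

For straight-line motion qE = qvB, so E = vB.
E = 1.03×10⁵ × 0.357 = 3.68×10⁴ V/m.

E = 3.68×10⁴ V/m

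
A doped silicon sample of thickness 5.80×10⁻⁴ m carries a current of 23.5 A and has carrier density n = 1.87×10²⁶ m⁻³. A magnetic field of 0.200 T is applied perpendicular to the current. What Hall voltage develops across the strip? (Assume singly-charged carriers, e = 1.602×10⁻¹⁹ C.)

V_H ≈ 2.70×10⁻⁴ V

V_H = IB/(n e t).
V_H = (23.5)(0.200)/((1.87×10²⁶)(1.602×10⁻¹⁹)(5.80×10⁻⁴)) ≈ 2.70×10⁻⁴ V.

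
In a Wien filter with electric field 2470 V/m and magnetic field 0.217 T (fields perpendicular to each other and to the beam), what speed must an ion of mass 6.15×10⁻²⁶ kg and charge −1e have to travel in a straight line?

Zero net Lorentz force requires |qE| = |q v×B|, i.e. E = vB.
v = E/B = 2470/0.217 = 1.14×10⁴ m/s.

v = 1.14×10⁴ m/s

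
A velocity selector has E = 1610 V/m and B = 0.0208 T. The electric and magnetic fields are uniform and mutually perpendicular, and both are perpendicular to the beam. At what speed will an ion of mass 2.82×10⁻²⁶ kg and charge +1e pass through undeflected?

Zero net Lorentz force requires |qE| = |q v×B|, i.e. E = vB.
v = E/B = 1610/0.0208 = 7.74×10⁴ m/s.

v = 7.74×10⁴ m/s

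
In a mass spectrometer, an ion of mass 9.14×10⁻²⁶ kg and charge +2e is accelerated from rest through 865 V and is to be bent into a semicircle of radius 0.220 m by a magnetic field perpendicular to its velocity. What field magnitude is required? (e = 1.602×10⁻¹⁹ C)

B ≈ 0.101 T

v = √(2|q|V/m) = √(2·3.204×10⁻¹⁹·865/9.14×10⁻²⁶) ≈ 7.787×10⁴ m/s.
B = mv/(|q|r) = (9.14×10⁻²⁶)(7.787×10⁴)/((3.204×10⁻¹⁹)(0.220)) ≈ 0.101 T.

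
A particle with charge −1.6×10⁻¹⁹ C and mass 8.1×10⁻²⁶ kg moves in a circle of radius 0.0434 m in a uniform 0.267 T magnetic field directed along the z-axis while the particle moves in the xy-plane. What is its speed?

From |q|vB = mv²/r, v = |q|Br/m.
v = (1.6×10⁻¹⁹)(0.267)(0.0434)/8.1×10⁻²⁶ ≈ 2.29×10⁴ m/s.

v ≈ 2.29×10⁴ m/s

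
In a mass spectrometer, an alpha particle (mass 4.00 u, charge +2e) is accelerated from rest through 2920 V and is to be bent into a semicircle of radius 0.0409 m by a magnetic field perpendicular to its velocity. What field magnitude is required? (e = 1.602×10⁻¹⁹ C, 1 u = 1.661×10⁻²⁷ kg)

B ≈ 0.269 T

v = √(2|q|V/m) = √(2·3.204×10⁻¹⁹·2920/6.644×10⁻²⁷) ≈ 5.307×10⁵ m/s.
B = mv/(|q|r) = (6.644×10⁻²⁷)(5.307×10⁵)/((3.204×10⁻¹⁹)(0.0409)) ≈ 0.269 T.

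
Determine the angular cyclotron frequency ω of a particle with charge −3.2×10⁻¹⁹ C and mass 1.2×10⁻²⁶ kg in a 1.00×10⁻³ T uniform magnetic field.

ω = |q|B/m.
ω = (3.2×10⁻¹⁹)(1.00×10⁻³)/1.2×10⁻²⁶ ≈ 2.67×10⁴ rad/s.

ω ≈ 2.67×10⁴ rad/s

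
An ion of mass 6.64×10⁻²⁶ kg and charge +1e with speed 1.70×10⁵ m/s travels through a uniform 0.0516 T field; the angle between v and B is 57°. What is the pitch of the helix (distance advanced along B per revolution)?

p ≈ 4.67 m

v∥ = v cosθ = 1.70×10⁵·cos57° ≈ 9.259×10⁴ m/s.
T = 2πm/(|q|B) = 2π(6.64×10⁻²⁶)/((1.602×10⁻¹⁹)(0.0516)) ≈ 5.047×10⁻⁵ s.
pitch = v∥ T = (9.259×10⁴)(5.047×10⁻⁵) ≈ 4.67 m.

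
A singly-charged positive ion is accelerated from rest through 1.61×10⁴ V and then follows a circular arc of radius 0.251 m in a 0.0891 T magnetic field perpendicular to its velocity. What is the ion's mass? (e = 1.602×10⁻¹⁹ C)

m ≈ 2.49×10⁻²⁷ kg

Combine |q|V = ½mv² and r = mv/(|q|B): eliminate v to get m = qB²r²/(2V).
m = (1.602×10⁻¹⁹)(0.0891)²(0.251)²/(2·1.61×10⁴) ≈ 2.49×10⁻²⁷ kg.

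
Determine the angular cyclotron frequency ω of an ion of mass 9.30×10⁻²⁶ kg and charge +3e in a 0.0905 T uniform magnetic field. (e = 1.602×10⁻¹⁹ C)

ω ≈ 4.68×10⁵ rad/s

ω = |q|B/m.
ω = (4.806×10⁻¹⁹)(0.0905)/9.30×10⁻²⁶ ≈ 4.68×10⁵ rad/s.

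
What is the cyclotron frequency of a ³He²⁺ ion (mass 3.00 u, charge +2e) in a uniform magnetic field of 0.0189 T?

f ≈ 1.93×10⁵ Hz

f = |q|B/(2πm).
f = (3.204×10⁻¹⁹)(0.0189)/(2π·4.983×10⁻²⁷) ≈ 1.93×10⁵ Hz.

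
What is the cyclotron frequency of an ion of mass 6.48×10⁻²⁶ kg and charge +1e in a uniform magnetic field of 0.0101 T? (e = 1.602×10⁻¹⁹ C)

f = |q|B/(2πm).
f = (1.602×10⁻¹⁹)(0.0101)/(2π·6.48×10⁻²⁶) ≈ 3970 Hz.

f ≈ 3970 Hz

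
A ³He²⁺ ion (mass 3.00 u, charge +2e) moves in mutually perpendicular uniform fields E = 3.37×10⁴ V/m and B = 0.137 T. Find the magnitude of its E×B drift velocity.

v_d ≈ 2.46×10⁵ m/s

The E×B drift speed is v_d = E/B.
v_d = 3.37×10⁴/0.137 = 2.46×10⁵ m/s.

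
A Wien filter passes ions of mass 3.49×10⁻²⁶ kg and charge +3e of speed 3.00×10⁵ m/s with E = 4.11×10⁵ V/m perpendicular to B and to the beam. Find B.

B = 1.37 T

Balance of forces in the selector: qE = qvB ⇒ B = E/v.
B = 4.11×10⁵/3.00×10⁵ = 1.37 T.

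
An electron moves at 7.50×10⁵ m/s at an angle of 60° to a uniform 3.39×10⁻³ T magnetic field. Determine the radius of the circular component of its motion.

v⊥ = v sinθ = 7.50×10⁵·sin60° ≈ 6.495×10⁵ m/s.
r = m v⊥/(|q|B) = (9.109×10⁻³¹)(6.495×10⁵)/((1.602×10⁻¹⁹)(3.39×10⁻³)) ≈ 1.09×10⁻³ m.

r ≈ 1.09×10⁻³ m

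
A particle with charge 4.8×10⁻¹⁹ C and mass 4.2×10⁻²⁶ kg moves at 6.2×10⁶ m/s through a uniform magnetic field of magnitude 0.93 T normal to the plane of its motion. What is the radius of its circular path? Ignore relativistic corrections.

The magnetic force provides the centripetal force: |q|vB = mv²/r.
r = mv/(|q|B) = (4.2×10⁻²⁶)(6.2×10⁶)/((4.8×10⁻¹⁹)(0.93)) ≈ 0.58 m.

r ≈ 0.58 m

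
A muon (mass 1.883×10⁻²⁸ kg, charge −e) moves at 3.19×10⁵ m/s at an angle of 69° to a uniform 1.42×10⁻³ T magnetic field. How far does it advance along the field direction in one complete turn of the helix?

v∥ = v cosθ = 3.19×10⁵·cos69° ≈ 1.143×10⁵ m/s.
T = 2πm/(|q|B) = 2π(1.883×10⁻²⁸)/((1.602×10⁻¹⁹)(1.42×10⁻³)) ≈ 5.201×10⁻⁶ s.
pitch = v∥ T = (1.143×10⁵)(5.201×10⁻⁶) ≈ 0.595 m.

p ≈ 0.595 m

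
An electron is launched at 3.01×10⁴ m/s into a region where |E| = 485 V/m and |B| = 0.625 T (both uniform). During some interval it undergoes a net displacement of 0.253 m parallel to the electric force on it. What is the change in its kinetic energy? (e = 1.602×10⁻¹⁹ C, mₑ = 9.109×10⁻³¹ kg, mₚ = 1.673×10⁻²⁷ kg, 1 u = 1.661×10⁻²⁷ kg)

The magnetic force is always ⟂ v and does no work; only the electric force changes KE.
ΔKE = F_E · d = |q|E d = (1.602×10⁻¹⁹)(485)(0.253) ≈ 1.97×10⁻¹⁷ J.

ΔKE ≈ 1.97×10⁻¹⁷ J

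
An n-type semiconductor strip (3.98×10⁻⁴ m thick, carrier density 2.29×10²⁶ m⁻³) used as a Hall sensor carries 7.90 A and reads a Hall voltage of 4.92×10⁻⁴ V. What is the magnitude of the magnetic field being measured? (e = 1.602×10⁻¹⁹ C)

From V_H = IB/(n e t), B = V_H n e t / I.
B = (4.92×10⁻⁴)(2.29×10²⁶)(1.602×10⁻¹⁹)(3.98×10⁻⁴)/7.90 ≈ 0.909 T.

B ≈ 0.909 T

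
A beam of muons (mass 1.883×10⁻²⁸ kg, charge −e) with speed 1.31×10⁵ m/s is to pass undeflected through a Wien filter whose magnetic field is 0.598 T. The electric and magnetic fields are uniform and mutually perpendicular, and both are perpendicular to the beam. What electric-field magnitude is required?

E = 7.83×10⁴ V/m

For straight-line motion qE = qvB, so E = vB.
E = 1.31×10⁵ × 0.598 = 7.83×10⁴ V/m.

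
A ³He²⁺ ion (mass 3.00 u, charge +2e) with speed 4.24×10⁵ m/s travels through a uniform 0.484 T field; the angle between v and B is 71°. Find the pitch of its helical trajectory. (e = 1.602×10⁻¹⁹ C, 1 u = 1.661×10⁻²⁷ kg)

v∥ = v cosθ = 4.24×10⁵·cos71° ≈ 1.380×10⁵ m/s.
T = 2πm/(|q|B) = 2π(4.983×10⁻²⁷)/((3.204×10⁻¹⁹)(0.484)) ≈ 2.019×10⁻⁷ s.
pitch = v∥ T = (1.380×10⁵)(2.019×10⁻⁷) ≈ 0.0279 m.

p ≈ 0.0279 m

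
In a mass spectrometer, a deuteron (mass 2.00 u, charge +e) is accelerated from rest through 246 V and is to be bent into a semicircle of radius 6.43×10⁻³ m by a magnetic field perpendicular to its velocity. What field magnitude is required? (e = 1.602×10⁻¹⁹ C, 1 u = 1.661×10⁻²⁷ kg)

v = √(2|q|V/m) = √(2·1.602×10⁻¹⁹·246/3.322×10⁻²⁷) ≈ 1.540×10⁵ m/s.
B = mv/(|q|r) = (3.322×10⁻²⁷)(1.540×10⁵)/((1.602×10⁻¹⁹)(6.43×10⁻³)) ≈ 0.497 T.

B ≈ 0.497 T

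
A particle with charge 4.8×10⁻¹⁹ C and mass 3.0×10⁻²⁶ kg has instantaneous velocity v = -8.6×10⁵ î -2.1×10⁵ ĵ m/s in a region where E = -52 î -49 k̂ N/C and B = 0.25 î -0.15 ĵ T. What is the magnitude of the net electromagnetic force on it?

|F| ≈ 8.71×10⁻¹⁴ N

v×B = (0, 0, 1.82×10⁵) N/C.
E + v×B = (-52.0, 0, 1.81×10⁵) N/C.
F = q(E + v×B) = (4.8×10⁻¹⁹ C)·(-52.0, 0, 1.81×10⁵) = (-2.50×10⁻¹⁷, 0, 8.71×10⁻¹⁴) N.
|F| = 8.71×10⁻¹⁴ N.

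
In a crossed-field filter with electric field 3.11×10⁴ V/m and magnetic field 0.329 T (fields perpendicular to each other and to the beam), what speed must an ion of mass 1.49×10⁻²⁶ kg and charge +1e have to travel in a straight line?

v = 9.45×10⁴ m/s

Straight-line motion ⇒ electric and magnetic forces cancel, so E = vB.
v = E/B = 3.11×10⁴/0.329 = 9.45×10⁴ m/s.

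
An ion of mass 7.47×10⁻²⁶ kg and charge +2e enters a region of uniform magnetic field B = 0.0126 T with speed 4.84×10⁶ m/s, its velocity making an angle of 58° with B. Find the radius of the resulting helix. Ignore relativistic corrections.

v⊥ = v sinθ = 4.84×10⁶·sin58° ≈ 4.105×10⁶ m/s.
r = m v⊥/(|q|B) = (7.47×10⁻²⁶)(4.105×10⁶)/((3.204×10⁻¹⁹)(0.0126)) ≈ 75.9 m.

r ≈ 75.9 m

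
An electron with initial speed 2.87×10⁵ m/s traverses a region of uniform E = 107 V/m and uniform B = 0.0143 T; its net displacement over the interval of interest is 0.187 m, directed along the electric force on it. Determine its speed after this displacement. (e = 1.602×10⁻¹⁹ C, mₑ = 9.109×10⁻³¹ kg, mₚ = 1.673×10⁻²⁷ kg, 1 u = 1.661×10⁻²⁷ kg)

B does no work; ΔKE = |q|E d.
½mv_f² = ½mv₀² + |q|Ed = ½(9.109×10⁻³¹)(2.87×10⁵)² + (1.602×10⁻¹⁹)(107)(0.187) ≈ 3.751×10⁻²⁰ J + 3.205×10⁻¹⁸ J ≈ 3.243×10⁻¹⁸ J.
v_f = √(2·3.243×10⁻¹⁸/9.109×10⁻³¹) ≈ 2.67×10⁶ m/s.

v_f ≈ 2.67×10⁶ m/s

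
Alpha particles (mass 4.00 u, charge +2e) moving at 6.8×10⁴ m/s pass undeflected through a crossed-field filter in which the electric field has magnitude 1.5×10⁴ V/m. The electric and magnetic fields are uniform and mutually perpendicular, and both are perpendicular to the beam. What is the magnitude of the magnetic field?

Balance of forces in the selector: qE = qvB ⇒ B = E/v.
B = 1.5×10⁴/6.8×10⁴ = 0.22 T.

B = 0.22 T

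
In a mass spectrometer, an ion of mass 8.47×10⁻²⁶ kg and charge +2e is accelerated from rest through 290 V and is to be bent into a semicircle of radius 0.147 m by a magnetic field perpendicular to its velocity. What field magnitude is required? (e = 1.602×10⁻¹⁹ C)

v = √(2|q|V/m) = √(2·3.204×10⁻¹⁹·290/8.47×10⁻²⁶) ≈ 4.684×10⁴ m/s.
B = mv/(|q|r) = (8.47×10⁻²⁶)(4.684×10⁴)/((3.204×10⁻¹⁹)(0.147)) ≈ 0.0842 T.

B ≈ 0.0842 T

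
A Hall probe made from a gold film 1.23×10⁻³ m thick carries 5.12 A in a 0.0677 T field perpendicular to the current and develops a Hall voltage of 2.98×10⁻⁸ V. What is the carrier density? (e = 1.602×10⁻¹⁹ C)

From V_H = IB/(n e t), n = IB/(V_H e t).
n = (5.12)(0.0677)/((2.98×10⁻⁸)(1.602×10⁻¹⁹)(1.23×10⁻³)) ≈ 5.90×10²⁸ m⁻³.

n ≈ 5.90×10²⁸ m⁻³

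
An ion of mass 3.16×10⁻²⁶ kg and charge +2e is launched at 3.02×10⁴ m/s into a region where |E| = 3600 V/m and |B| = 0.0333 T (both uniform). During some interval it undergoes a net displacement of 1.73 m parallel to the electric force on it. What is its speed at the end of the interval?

v_f ≈ 3.57×10⁵ m/s

B does no work; ΔKE = |q|E d.
½mv_f² = ½mv₀² + |q|Ed = ½(3.16×10⁻²⁶)(3.02×10⁴)² + (3.204×10⁻¹⁹)(3600)(1.73) ≈ 1.441×10⁻¹⁷ J + 1.995×10⁻¹⁵ J ≈ 2.010×10⁻¹⁵ J.
v_f = √(2·2.010×10⁻¹⁵/3.16×10⁻²⁶) ≈ 3.57×10⁵ m/s.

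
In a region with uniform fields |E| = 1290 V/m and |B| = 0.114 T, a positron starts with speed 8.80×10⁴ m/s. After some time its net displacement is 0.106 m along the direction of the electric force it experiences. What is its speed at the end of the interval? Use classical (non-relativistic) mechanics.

B does no work; ΔKE = |q|E d.
½mv_f² = ½mv₀² + |q|Ed = ½(9.109×10⁻³¹)(8.80×10⁴)² + (1.602×10⁻¹⁹)(1290)(0.106) ≈ 3.527×10⁻²¹ J + 2.191×10⁻¹⁷ J ≈ 2.191×10⁻¹⁷ J.
v_f = √(2·2.191×10⁻¹⁷/9.109×10⁻³¹) ≈ 6.94×10⁶ m/s.

v_f ≈ 6.94×10⁶ m/s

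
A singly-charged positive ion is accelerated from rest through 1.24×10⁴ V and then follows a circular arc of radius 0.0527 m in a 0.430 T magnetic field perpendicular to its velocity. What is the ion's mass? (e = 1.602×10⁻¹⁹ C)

Combine |q|V = ½mv² and r = mv/(|q|B): eliminate v to get m = qB²r²/(2V).
m = (1.602×10⁻¹⁹)(0.430)²(0.0527)²/(2·1.24×10⁴) ≈ 3.32×10⁻²⁷ kg.

m ≈ 3.32×10⁻²⁷ kg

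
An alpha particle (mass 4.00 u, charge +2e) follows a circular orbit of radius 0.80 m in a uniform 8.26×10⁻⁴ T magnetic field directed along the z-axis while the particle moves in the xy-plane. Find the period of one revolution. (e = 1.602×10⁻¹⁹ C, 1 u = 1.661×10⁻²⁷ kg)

The cyclotron period depends only on m, q, B: T = 2πm/(|q|B).
T = 2π(6.644×10⁻²⁷)/((3.204×10⁻¹⁹)(8.26×10⁻⁴)) ≈ 1.58×10⁻⁴ s.

T ≈ 1.58×10⁻⁴ s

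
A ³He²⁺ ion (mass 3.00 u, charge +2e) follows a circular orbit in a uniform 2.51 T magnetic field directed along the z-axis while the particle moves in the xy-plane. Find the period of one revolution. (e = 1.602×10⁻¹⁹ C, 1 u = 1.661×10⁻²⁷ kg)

The cyclotron period depends only on m, q, B: T = 2πm/(|q|B).
T = 2π(4.983×10⁻²⁷)/((3.204×10⁻¹⁹)(2.51)) ≈ 3.89×10⁻⁸ s.

T ≈ 3.89×10⁻⁸ s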